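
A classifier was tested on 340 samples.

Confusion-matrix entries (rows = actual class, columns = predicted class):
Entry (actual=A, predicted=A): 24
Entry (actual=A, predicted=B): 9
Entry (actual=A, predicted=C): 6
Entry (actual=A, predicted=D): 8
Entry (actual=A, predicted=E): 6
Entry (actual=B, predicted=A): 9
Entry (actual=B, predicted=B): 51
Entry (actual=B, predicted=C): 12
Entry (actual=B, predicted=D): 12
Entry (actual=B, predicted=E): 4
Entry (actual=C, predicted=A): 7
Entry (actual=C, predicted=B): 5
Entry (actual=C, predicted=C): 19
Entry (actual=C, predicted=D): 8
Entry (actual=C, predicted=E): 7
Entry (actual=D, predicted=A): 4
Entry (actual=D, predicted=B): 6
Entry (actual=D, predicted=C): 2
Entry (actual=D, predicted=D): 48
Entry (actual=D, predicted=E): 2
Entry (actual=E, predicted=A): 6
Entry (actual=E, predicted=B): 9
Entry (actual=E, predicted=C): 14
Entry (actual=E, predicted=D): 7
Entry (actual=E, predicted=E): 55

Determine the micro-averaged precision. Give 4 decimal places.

0.5794

Micro-averaging pools counts across classes: ΣTP=197, ΣFP=143, ΣFN=143.
Micro-precision = TP/(TP+FP) on pooled counts = 0.5794 (equals overall accuracy in single-label multiclass).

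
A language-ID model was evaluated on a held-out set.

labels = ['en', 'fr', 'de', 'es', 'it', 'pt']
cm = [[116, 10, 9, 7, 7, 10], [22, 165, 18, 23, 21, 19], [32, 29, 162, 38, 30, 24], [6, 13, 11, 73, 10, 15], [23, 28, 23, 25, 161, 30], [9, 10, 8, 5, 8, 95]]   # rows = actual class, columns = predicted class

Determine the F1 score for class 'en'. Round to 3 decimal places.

One-vs-rest for 'en': TP = diagonal; FP = other classes predicted 'en'; FN = 'en' predicted as other.
F1 score = 2·TP/(2·TP+FP+FN).
en: TP=116, FP=22+32+6+23+9=92, FN=10+9+7+7+10=43 → 232/367 = 0.6322

0.632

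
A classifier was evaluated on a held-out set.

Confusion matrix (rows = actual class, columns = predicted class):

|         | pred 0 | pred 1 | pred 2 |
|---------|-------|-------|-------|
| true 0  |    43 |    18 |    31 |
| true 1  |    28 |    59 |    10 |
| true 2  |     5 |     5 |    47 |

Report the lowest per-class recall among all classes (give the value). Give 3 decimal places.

0.467

Per-class recall (TP/(TP+FN)):
  0: TP=43, FN=18+31=49 → 43/92 = 0.4674
  1: TP=59, FN=28+10=38 → 59/97 = 0.6082
  2: TP=47, FN=5+5=10 → 47/57 = 0.8246
Lowest is class '0' with recall = 0.467.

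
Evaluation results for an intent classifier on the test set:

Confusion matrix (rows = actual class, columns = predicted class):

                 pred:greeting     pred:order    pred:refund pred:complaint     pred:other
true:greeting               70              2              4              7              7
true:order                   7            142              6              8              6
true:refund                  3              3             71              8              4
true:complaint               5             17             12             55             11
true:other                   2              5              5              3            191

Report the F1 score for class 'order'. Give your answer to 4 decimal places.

One-vs-rest for 'order': TP = diagonal; FP = other classes predicted 'order'; FN = 'order' predicted as other.
F1 score = 2·TP/(2·TP+FP+FN).
order: TP=142, FP=2+3+17+5=27, FN=7+6+8+6=27 → 284/338 = 0.84024

0.8402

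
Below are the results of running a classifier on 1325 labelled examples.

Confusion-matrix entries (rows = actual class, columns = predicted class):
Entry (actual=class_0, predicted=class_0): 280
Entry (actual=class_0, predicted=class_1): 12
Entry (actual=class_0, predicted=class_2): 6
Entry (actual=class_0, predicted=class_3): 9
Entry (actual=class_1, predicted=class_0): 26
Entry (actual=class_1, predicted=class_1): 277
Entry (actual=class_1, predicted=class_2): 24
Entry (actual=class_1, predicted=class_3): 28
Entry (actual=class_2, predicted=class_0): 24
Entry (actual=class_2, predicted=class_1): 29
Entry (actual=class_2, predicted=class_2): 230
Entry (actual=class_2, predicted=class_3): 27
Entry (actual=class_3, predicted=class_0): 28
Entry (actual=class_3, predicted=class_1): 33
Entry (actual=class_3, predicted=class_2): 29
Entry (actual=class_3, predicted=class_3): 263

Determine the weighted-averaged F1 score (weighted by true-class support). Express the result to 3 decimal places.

Per-class F1 score (2·TP/(2·TP+FP+FN)):
  class_0: TP=280, FP=26+24+28=78, FN=12+6+9=27 → 560/665 = 0.8421
  class_1: TP=277, FP=12+29+33=74, FN=26+24+28=78 → 554/706 = 0.7847
  class_2: TP=230, FP=6+24+29=59, FN=24+29+27=80 → 460/599 = 0.7679
  class_3: TP=263, FP=9+28+27=64, FN=28+33+29=90 → 526/680 = 0.7735
Weighted-F1 score = Σ (supportᵢ/N)·F1 scoreᵢ with N=1325: (307/1325)·0.8421 + (355/1325)·0.7847 + (310/1325)·0.7679 + (353/1325)·0.7735 = 0.791

0.791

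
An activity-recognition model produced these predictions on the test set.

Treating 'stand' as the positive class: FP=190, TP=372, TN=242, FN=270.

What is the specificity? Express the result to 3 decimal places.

0.560

Specificity = TN/(TN+FP) = 242/(242+190) = 0.560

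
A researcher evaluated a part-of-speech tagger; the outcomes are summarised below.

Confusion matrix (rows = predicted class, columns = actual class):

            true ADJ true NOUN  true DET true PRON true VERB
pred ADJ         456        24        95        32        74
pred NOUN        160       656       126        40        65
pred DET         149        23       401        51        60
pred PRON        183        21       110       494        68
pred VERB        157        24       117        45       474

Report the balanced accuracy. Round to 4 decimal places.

Balanced accuracy = mean of per-class recall.
  ADJ: recall = 456/1105 = 0.41267
  NOUN: recall = 656/748 = 0.87701
  DET: recall = 401/849 = 0.47232
  PRON: recall = 494/662 = 0.74622
  VERB: recall = 474/741 = 0.63968
Mean = (0.41267 + 0.87701 + 0.47232 + 0.74622 + 0.63968) / 5 = 0.6296

0.6296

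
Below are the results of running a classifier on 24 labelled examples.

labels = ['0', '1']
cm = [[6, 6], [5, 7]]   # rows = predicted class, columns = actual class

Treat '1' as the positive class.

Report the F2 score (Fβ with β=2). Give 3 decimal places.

0.547

Fβ = (1+β²)·TP / ((1+β²)·TP + β²·FN + FP), with β²=4
= 5·7 / (5·7 + 4·6 + 5) = 0.547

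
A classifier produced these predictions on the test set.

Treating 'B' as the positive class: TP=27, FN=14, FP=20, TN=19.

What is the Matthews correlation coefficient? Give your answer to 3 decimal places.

MCC = (TP·TN − FP·FN) / √((TP+FP)(TP+FN)(TN+FP)(TN+FN))
Numerator = 27·19 − 20·14 = 233
Denominator = √(47·41·39·33) = √2480049 = 1574.8171
MCC = 233 / 1574.8171 = 0.148

0.148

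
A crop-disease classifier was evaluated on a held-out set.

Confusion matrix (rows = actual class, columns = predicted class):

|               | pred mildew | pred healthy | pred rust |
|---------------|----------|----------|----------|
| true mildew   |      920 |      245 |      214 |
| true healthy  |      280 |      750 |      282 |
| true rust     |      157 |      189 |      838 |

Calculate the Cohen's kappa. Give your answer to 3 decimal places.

0.471

Observed agreement pₒ = trace/N = 2508/3875 = 0.6472
Expected agreement pₑ = Σ (rowᵢ·colᵢ)/N² = (1379·1357 + 1312·1184 + 1184·1334)/3875² = 0.3333
κ = (pₒ − pₑ)/(1 − pₑ) = (0.6472 − 0.3333)/(1 − 0.3333) = 0.471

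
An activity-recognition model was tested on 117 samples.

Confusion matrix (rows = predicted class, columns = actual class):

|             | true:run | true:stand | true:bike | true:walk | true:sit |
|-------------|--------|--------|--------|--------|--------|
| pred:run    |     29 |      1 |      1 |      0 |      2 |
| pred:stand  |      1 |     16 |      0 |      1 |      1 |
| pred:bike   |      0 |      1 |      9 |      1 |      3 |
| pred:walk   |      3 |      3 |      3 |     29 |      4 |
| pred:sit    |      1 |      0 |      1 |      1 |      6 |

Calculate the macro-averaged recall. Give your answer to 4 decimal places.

0.7078

Per-class recall (TP/(TP+FN)):
  run: TP=29, FN=1+0+3+1=5 → 29/34 = 0.85294
  stand: TP=16, FN=1+1+3+0=5 → 16/21 = 0.76190
  bike: TP=9, FN=1+0+3+1=5 → 9/14 = 0.64286
  walk: TP=29, FN=0+1+1+1=3 → 29/32 = 0.90625
  sit: TP=6, FN=2+1+3+4=10 → 6/16 = 0.37500
Macro-recall = mean = (0.85294 + 0.76190 + 0.64286 + 0.90625 + 0.37500) / 5 = 0.7078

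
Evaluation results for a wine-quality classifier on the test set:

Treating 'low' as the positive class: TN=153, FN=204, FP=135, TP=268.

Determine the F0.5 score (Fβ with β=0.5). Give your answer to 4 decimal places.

0.6430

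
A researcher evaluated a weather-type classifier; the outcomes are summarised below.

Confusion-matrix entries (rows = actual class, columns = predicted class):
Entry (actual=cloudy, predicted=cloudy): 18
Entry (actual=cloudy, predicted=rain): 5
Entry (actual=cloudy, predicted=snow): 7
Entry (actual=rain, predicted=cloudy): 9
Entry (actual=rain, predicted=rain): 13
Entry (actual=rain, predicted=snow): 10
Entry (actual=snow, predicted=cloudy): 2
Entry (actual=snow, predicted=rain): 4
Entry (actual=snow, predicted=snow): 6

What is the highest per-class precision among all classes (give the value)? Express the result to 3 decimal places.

0.621

Per-class precision (TP/(TP+FP)):
  cloudy: TP=18, FP=9+2=11 → 18/29 = 0.6207
  rain: TP=13, FP=5+4=9 → 13/22 = 0.5909
  snow: TP=6, FP=7+10=17 → 6/23 = 0.2609
Highest is class 'cloudy' with precision = 0.621.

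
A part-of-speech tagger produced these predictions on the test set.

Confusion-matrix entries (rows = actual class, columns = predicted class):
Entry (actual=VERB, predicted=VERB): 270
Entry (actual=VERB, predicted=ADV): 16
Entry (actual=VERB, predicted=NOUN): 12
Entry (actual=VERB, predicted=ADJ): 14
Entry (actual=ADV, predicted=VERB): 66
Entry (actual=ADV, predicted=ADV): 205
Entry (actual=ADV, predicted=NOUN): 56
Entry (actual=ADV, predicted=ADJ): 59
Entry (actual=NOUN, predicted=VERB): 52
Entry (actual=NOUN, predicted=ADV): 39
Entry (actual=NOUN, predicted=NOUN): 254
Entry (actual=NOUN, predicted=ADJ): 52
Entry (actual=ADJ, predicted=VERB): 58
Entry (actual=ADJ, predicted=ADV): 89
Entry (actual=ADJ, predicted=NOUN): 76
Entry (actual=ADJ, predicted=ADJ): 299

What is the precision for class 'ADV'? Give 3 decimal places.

Take TP from the diagonal, FP from the rest of the 'ADV' prediction marginal, FN from the rest of the 'ADV' actual marginal.
precision = TP/(TP+FP).
ADV: TP=205, FP=16+39+89=144 → 205/349 = 0.5874

0.587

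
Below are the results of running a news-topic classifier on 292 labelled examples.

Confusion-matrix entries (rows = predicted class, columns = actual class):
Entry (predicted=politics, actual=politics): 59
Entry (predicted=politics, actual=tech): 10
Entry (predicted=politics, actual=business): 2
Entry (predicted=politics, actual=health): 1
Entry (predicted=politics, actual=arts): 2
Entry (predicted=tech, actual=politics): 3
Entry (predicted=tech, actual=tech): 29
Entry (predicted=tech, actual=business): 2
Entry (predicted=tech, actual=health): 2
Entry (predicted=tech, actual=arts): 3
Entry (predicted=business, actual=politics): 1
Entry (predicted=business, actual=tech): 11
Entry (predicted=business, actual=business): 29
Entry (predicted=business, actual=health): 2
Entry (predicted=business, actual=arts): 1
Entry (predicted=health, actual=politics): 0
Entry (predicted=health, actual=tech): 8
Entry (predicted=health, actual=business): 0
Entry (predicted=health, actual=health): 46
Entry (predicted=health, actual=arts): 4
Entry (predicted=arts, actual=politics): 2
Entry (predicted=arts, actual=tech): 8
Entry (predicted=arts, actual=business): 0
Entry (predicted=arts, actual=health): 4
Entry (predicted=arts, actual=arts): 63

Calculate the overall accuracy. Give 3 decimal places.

Accuracy = trace / total = (59+29+29+46+63=226) / 292 = 226/292 = 0.774

0.774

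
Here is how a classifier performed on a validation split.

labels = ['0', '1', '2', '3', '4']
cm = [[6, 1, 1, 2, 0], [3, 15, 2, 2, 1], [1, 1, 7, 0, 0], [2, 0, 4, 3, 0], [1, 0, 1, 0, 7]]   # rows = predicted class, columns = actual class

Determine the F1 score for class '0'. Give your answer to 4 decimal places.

0.5217

One-vs-rest for '0': TP = diagonal; FP = other classes predicted '0'; FN = '0' predicted as other.
F1 score = 2·TP/(2·TP+FP+FN).
0: TP=6, FP=1+1+2+0=4, FN=3+1+2+1=7 → 12/23 = 0.52174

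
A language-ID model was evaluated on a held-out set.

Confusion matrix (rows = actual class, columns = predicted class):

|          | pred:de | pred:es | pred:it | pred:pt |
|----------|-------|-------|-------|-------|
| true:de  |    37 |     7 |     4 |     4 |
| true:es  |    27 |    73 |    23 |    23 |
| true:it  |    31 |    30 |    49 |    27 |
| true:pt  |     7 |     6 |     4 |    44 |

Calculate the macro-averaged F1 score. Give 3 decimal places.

0.511

Per-class F1 score (2·TP/(2·TP+FP+FN)):
  de: TP=37, FP=27+31+7=65, FN=7+4+4=15 → 74/154 = 0.4805
  es: TP=73, FP=7+30+6=43, FN=27+23+23=73 → 146/262 = 0.5573
  it: TP=49, FP=4+23+4=31, FN=31+30+27=88 → 98/217 = 0.4516
  pt: TP=44, FP=4+23+27=54, FN=7+6+4=17 → 88/159 = 0.5535
Macro-F1 score = mean = (0.4805 + 0.5573 + 0.4516 + 0.5535) / 4 = 0.511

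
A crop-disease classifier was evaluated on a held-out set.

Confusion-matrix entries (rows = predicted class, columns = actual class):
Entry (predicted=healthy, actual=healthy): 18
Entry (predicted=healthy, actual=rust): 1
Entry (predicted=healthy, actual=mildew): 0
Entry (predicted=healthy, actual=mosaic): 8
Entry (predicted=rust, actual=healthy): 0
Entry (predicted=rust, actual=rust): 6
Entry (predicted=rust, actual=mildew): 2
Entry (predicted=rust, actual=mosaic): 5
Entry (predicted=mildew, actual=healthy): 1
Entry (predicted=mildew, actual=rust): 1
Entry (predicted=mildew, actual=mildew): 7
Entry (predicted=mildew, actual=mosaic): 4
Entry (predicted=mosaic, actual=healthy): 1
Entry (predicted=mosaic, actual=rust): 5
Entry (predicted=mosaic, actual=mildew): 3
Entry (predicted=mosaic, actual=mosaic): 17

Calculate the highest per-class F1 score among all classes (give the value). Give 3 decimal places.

Per-class F1 score (2·TP/(2·TP+FP+FN)):
  healthy: TP=18, FP=1+0+8=9, FN=0+1+1=2 → 36/47 = 0.7660
  rust: TP=6, FP=0+2+5=7, FN=1+1+5=7 → 12/26 = 0.4615
  mildew: TP=7, FP=1+1+4=6, FN=0+2+3=5 → 14/25 = 0.5600
  mosaic: TP=17, FP=1+5+3=9, FN=8+5+4=17 → 34/60 = 0.5667
Highest is class 'healthy' with F1 score = 0.766.

0.766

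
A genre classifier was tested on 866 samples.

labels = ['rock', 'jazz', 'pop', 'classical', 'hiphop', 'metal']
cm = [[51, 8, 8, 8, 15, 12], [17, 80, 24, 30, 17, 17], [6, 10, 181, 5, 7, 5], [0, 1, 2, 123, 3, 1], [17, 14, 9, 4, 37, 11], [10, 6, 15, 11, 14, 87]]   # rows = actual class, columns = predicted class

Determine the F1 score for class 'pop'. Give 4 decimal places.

Take TP from the diagonal, FP from the rest of the 'pop' prediction marginal, FN from the rest of the 'pop' actual marginal.
F1 score = 2·TP/(2·TP+FP+FN).
pop: TP=181, FP=8+24+2+9+15=58, FN=6+10+5+7+5=33 → 362/453 = 0.79912

0.7991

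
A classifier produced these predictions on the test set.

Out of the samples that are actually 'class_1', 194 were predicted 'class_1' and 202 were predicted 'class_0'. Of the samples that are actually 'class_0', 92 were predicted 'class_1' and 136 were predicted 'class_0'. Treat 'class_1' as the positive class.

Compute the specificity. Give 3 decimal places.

Specificity = TN/(TN+FP) = 136/(136+92) = 0.596

0.596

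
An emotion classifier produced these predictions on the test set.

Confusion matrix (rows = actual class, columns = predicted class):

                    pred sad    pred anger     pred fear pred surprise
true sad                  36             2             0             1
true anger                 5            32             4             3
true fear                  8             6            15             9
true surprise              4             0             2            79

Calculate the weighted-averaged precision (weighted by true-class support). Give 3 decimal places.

0.786

Per-class precision (TP/(TP+FP)):
  sad: TP=36, FP=5+8+4=17 → 36/53 = 0.6792
  anger: TP=32, FP=2+6+0=8 → 32/40 = 0.8000
  fear: TP=15, FP=0+4+2=6 → 15/21 = 0.7143
  surprise: TP=79, FP=1+3+9=13 → 79/92 = 0.8587
Weighted-precision = Σ (supportᵢ/N)·precisionᵢ with N=206: (39/206)·0.6792 + (44/206)·0.8000 + (38/206)·0.7143 + (85/206)·0.8587 = 0.786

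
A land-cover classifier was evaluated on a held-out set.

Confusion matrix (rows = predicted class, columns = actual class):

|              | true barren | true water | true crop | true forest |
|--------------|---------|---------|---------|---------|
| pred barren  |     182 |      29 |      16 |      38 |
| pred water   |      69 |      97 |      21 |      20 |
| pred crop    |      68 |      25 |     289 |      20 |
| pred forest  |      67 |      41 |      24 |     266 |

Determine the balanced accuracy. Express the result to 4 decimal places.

Balanced accuracy = mean of per-class recall.
  barren: recall = 182/386 = 0.47150
  water: recall = 97/192 = 0.50521
  crop: recall = 289/350 = 0.82571
  forest: recall = 266/344 = 0.77326
Mean = (0.47150 + 0.50521 + 0.82571 + 0.77326) / 4 = 0.6439

0.6439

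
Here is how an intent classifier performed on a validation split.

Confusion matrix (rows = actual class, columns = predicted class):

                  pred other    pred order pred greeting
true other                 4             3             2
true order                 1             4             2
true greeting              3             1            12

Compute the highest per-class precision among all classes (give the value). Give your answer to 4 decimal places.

Per-class precision (TP/(TP+FP)):
  other: TP=4, FP=1+3=4 → 4/8 = 0.50000
  order: TP=4, FP=3+1=4 → 4/8 = 0.50000
  greeting: TP=12, FP=2+2=4 → 12/16 = 0.75000
Highest is class 'greeting' with precision = 0.7500.

0.7500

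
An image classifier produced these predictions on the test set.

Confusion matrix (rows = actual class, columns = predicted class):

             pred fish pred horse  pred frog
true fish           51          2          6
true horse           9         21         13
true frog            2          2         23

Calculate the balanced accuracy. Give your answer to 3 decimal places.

0.735

Balanced accuracy = mean of per-class recall.
  fish: recall = 51/59 = 0.8644
  horse: recall = 21/43 = 0.4884
  frog: recall = 23/27 = 0.8519
Mean = (0.8644 + 0.4884 + 0.8519) / 3 = 0.735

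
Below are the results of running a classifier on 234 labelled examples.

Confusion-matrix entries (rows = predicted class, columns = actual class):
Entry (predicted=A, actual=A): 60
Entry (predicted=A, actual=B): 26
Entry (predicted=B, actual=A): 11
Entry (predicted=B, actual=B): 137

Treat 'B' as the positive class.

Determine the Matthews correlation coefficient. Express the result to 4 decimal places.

MCC = (TP·TN − FP·FN) / √((TP+FP)(TP+FN)(TN+FP)(TN+FN))
Numerator = 137·60 − 11·26 = 7934
Denominator = √(148·163·71·86) = √147301144 = 12136.7683
MCC = 7934 / 12136.7683 = 0.6537

0.6537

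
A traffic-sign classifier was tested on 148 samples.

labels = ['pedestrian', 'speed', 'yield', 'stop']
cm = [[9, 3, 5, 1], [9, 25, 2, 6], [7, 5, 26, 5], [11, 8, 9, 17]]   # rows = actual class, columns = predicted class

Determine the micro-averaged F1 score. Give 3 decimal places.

0.520

Micro-averaging pools counts across classes: ΣTP=77, ΣFP=71, ΣFN=71.
Micro-F1 score = 2·TP/(2·TP+FP+FN) on pooled counts = 0.520 (equals overall accuracy in single-label multiclass).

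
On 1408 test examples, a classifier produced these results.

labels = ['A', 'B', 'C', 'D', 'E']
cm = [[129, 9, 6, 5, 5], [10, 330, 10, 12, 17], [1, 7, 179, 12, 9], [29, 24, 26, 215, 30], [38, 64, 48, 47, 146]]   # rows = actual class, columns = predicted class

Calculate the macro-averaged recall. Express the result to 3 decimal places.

0.732

Per-class recall (TP/(TP+FN)):
  A: TP=129, FN=9+6+5+5=25 → 129/154 = 0.8377
  B: TP=330, FN=10+10+12+17=49 → 330/379 = 0.8707
  C: TP=179, FN=1+7+12+9=29 → 179/208 = 0.8606
  D: TP=215, FN=29+24+26+30=109 → 215/324 = 0.6636
  E: TP=146, FN=38+64+48+47=197 → 146/343 = 0.4257
Macro-recall = mean = (0.8377 + 0.8707 + 0.8606 + 0.6636 + 0.4257) / 5 = 0.732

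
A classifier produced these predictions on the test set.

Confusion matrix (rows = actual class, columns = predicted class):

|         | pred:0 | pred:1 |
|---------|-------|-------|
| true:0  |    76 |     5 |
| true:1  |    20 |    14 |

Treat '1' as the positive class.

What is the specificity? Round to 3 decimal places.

0.938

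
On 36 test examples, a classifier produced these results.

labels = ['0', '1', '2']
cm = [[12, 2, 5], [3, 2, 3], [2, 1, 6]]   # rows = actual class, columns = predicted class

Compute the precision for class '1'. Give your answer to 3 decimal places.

One-vs-rest for '1': TP = diagonal; FP = other classes predicted '1'; FN = '1' predicted as other.
precision = TP/(TP+FP).
1: TP=2, FP=2+1=3 → 2/5 = 0.4000

0.400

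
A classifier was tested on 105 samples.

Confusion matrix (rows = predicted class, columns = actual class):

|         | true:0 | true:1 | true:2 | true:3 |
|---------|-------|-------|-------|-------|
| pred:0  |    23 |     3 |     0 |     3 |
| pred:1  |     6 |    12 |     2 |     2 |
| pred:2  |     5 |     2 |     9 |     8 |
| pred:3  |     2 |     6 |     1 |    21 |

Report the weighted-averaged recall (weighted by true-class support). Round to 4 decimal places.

Per-class recall (TP/(TP+FN)):
  0: TP=23, FN=6+5+2=13 → 23/36 = 0.63889
  1: TP=12, FN=3+2+6=11 → 12/23 = 0.52174
  2: TP=9, FN=0+2+1=3 → 9/12 = 0.75000
  3: TP=21, FN=3+2+8=13 → 21/34 = 0.61765
Weighted-recall = Σ (supportᵢ/N)·recallᵢ with N=105: (36/105)·0.63889 + (23/105)·0.52174 + (12/105)·0.75000 + (34/105)·0.61765 = 0.6190

0.6190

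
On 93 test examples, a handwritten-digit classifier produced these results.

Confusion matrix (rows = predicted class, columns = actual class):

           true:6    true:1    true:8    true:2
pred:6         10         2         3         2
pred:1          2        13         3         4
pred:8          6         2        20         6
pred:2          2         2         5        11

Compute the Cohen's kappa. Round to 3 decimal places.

Observed agreement pₒ = trace/N = 54/93 = 0.5806
Expected agreement pₑ = Σ (rowᵢ·colᵢ)/N² = (20·17 + 19·22 + 31·34 + 23·20)/93² = 0.2627
κ = (pₒ − pₑ)/(1 − pₑ) = (0.5806 − 0.2627)/(1 − 0.2627) = 0.431

0.431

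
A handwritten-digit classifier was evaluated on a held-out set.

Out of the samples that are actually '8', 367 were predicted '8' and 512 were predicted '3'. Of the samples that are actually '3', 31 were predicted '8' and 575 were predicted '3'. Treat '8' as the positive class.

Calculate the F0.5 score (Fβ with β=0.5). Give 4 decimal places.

Fβ = (1+β²)·TP / ((1+β²)·TP + β²·FN + FP), with β²=1/4
= 1.25·367 / (1.25·367 + 0.25·512 + 31) = 0.7426

0.7426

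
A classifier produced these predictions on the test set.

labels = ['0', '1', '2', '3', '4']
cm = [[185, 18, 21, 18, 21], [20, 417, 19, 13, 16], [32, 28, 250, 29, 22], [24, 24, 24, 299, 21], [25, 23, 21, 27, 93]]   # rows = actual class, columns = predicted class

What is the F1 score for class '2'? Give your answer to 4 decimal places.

0.7184

Take TP from the diagonal, FP from the rest of the '2' prediction marginal, FN from the rest of the '2' actual marginal.
F1 score = 2·TP/(2·TP+FP+FN).
2: TP=250, FP=21+19+24+21=85, FN=32+28+29+22=111 → 500/696 = 0.71839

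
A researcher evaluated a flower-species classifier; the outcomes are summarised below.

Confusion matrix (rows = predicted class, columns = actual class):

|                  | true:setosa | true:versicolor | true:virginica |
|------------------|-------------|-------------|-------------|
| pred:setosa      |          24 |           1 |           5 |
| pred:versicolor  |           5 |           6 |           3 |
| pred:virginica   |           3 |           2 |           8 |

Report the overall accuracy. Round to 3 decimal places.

0.667

Accuracy = trace / total = (24+6+8=38) / 57 = 38/57 = 0.667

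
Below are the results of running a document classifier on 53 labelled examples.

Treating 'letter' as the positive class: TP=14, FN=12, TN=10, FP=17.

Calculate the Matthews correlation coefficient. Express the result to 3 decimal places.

MCC = (TP·TN − FP·FN) / √((TP+FP)(TP+FN)(TN+FP)(TN+FN))
Numerator = 14·10 − 17·12 = -64
Denominator = √(31·26·27·22) = √478764 = 691.9277
MCC = -64 / 691.9277 = -0.092

-0.092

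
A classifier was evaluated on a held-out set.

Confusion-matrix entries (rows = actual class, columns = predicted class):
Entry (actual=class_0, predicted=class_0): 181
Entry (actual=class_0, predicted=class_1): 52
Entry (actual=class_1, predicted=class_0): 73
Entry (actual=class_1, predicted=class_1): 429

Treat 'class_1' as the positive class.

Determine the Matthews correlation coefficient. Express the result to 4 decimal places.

0.6178

MCC = (TP·TN − FP·FN) / √((TP+FP)(TP+FN)(TN+FP)(TN+FN))
Numerator = 429·181 − 52·73 = 73853
Denominator = √(481·502·233·254) = √14290204084 = 119541.6416
MCC = 73853 / 119541.6416 = 0.6178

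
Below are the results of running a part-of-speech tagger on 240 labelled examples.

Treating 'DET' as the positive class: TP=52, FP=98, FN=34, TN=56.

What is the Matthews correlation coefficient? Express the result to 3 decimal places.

-0.031

MCC = (TP·TN − FP·FN) / √((TP+FP)(TP+FN)(TN+FP)(TN+FN))
Numerator = 52·56 − 98·34 = -420
Denominator = √(150·86·154·90) = √178794000 = 13371.3874
MCC = -420 / 13371.3874 = -0.031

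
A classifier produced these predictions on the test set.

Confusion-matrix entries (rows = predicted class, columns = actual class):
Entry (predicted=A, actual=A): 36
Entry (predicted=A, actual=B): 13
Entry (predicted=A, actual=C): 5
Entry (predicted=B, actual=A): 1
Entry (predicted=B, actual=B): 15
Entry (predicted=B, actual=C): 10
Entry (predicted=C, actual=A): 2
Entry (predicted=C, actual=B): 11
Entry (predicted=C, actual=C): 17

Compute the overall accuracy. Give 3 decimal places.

Accuracy = trace / total = (36+15+17=68) / 110 = 68/110 = 0.618

0.618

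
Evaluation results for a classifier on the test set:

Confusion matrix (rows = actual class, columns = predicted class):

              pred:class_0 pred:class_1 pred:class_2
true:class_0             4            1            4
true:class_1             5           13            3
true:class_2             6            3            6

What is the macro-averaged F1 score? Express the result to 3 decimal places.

0.482

Per-class F1 score (2·TP/(2·TP+FP+FN)):
  class_0: TP=4, FP=5+6=11, FN=1+4=5 → 8/24 = 0.3333
  class_1: TP=13, FP=1+3=4, FN=5+3=8 → 26/38 = 0.6842
  class_2: TP=6, FP=4+3=7, FN=6+3=9 → 12/28 = 0.4286
Macro-F1 score = mean = (0.3333 + 0.6842 + 0.4286) / 3 = 0.482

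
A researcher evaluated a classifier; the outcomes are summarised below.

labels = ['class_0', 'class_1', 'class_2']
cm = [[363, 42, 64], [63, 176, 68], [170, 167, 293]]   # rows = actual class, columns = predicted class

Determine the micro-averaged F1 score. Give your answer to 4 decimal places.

0.5917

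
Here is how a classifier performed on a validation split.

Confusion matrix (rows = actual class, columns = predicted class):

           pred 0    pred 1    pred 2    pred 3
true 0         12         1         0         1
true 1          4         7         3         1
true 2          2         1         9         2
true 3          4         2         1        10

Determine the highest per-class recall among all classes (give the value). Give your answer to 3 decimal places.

0.857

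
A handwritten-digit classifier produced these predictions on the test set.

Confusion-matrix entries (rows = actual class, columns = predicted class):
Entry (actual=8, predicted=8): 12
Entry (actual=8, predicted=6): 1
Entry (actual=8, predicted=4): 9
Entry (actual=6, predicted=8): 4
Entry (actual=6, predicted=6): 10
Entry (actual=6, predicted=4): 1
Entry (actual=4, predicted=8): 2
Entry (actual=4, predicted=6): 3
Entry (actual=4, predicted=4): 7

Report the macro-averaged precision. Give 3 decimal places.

0.598

Per-class precision (TP/(TP+FP)):
  8: TP=12, FP=4+2=6 → 12/18 = 0.6667
  6: TP=10, FP=1+3=4 → 10/14 = 0.7143
  4: TP=7, FP=9+1=10 → 7/17 = 0.4118
Macro-precision = mean = (0.6667 + 0.7143 + 0.4118) / 3 = 0.598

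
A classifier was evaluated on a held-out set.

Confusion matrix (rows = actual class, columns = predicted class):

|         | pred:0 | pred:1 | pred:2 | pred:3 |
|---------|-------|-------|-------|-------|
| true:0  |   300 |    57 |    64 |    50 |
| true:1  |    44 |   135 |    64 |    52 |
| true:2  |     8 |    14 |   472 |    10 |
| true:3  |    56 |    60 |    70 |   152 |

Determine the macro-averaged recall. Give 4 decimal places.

0.6202

Per-class recall (TP/(TP+FN)):
  0: TP=300, FN=57+64+50=171 → 300/471 = 0.63694
  1: TP=135, FN=44+64+52=160 → 135/295 = 0.45763
  2: TP=472, FN=8+14+10=32 → 472/504 = 0.93651
  3: TP=152, FN=56+60+70=186 → 152/338 = 0.44970
Macro-recall = mean = (0.63694 + 0.45763 + 0.93651 + 0.44970) / 4 = 0.6202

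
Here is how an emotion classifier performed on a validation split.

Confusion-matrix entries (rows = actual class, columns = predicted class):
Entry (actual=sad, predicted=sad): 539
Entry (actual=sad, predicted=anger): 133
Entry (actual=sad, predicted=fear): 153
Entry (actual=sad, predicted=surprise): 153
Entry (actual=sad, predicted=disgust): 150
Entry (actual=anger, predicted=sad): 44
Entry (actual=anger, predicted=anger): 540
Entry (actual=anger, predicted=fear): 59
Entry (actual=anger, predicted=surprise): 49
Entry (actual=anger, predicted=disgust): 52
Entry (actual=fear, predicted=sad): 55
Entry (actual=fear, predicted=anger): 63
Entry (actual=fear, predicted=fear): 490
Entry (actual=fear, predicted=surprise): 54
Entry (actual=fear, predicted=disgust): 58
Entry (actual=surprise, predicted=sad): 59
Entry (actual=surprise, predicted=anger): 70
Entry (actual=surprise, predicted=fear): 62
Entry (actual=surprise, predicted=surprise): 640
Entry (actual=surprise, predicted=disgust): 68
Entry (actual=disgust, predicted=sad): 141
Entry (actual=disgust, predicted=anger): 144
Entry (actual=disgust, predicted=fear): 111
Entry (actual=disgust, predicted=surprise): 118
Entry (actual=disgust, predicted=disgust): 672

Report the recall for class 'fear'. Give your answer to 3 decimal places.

Treat 'fear' as positive and all other classes as negative.
recall = TP/(TP+FN).
fear: TP=490, FN=55+63+54+58=230 → 490/720 = 0.6806

0.681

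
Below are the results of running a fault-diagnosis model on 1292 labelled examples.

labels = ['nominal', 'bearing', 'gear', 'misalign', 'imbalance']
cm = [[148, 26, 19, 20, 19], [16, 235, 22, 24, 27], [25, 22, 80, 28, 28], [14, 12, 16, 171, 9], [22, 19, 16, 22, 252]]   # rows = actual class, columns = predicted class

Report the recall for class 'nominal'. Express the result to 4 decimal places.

0.6379

One-vs-rest for 'nominal': TP = diagonal; FP = other classes predicted 'nominal'; FN = 'nominal' predicted as other.
recall = TP/(TP+FN).
nominal: TP=148, FN=26+19+20+19=84 → 148/232 = 0.63793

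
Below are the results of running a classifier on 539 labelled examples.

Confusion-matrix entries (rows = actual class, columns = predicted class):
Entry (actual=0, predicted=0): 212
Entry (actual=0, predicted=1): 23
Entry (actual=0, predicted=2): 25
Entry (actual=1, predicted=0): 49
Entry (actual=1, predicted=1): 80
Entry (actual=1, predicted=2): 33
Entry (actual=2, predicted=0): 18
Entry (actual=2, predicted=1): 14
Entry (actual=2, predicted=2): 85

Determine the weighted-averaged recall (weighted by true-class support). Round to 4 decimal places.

0.6994

Per-class recall (TP/(TP+FN)):
  0: TP=212, FN=23+25=48 → 212/260 = 0.81538
  1: TP=80, FN=49+33=82 → 80/162 = 0.49383
  2: TP=85, FN=18+14=32 → 85/117 = 0.72650
Weighted-recall = Σ (supportᵢ/N)·recallᵢ with N=539: (260/539)·0.81538 + (162/539)·0.49383 + (117/539)·0.72650 = 0.6994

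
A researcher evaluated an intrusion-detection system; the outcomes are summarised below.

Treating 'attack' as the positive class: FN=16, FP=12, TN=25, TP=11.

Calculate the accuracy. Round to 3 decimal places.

Accuracy = (TP+TN)/N = (11+25)/64 = 0.563

0.563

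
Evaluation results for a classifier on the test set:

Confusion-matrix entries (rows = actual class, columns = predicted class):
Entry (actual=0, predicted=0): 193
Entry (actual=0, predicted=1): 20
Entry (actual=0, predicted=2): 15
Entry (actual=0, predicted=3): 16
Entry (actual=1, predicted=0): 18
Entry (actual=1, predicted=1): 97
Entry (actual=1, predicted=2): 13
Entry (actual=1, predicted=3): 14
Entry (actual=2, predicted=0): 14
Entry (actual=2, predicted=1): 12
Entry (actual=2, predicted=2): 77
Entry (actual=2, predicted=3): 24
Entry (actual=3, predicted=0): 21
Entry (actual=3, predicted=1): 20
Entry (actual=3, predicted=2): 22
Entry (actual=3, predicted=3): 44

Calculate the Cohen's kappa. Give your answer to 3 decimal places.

0.532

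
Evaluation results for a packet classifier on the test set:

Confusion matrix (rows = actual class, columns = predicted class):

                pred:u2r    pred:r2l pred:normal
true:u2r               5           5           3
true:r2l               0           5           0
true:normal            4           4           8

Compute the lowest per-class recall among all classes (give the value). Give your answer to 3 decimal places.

Per-class recall (TP/(TP+FN)):
  u2r: TP=5, FN=5+3=8 → 5/13 = 0.3846
  r2l: TP=5, FN=0+0=0 → 5/5 = 1.0000
  normal: TP=8, FN=4+4=8 → 8/16 = 0.5000
Lowest is class 'u2r' with recall = 0.385.

0.385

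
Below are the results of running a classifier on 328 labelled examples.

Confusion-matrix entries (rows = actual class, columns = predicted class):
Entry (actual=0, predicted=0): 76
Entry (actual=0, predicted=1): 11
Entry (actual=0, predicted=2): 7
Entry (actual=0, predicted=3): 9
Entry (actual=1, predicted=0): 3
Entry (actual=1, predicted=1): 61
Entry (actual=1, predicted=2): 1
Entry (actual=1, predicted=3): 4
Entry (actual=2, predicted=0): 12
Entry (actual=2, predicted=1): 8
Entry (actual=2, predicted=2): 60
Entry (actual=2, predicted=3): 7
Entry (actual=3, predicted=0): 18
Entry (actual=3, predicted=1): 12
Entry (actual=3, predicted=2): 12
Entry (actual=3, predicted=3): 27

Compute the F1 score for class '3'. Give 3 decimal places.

F1 score = 2·TP/(2·TP+FP+FN).
3: TP=27, FP=9+4+7=20, FN=18+12+12=42 → 54/116 = 0.4655

0.466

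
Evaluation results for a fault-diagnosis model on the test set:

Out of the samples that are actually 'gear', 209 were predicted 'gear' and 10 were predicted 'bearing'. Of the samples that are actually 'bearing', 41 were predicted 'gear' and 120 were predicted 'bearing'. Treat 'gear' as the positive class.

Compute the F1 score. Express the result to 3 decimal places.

0.891

Precision = TP/(TP+FP) = 209/250 = 0.8360
Recall = TP/(TP+FN) = 209/219 = 0.9543
F1 = 2·TP/(2·TP+FP+FN) = 418/469 = 0.891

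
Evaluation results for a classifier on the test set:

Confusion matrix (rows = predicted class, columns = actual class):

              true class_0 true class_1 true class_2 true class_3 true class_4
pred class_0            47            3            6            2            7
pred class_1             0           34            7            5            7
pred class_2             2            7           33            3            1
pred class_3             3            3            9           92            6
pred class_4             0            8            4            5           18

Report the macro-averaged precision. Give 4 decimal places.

0.6821

Per-class precision (TP/(TP+FP)):
  class_0: TP=47, FP=3+6+2+7=18 → 47/65 = 0.72308
  class_1: TP=34, FP=0+7+5+7=19 → 34/53 = 0.64151
  class_2: TP=33, FP=2+7+3+1=13 → 33/46 = 0.71739
  class_3: TP=92, FP=3+3+9+6=21 → 92/113 = 0.81416
  class_4: TP=18, FP=0+8+4+5=17 → 18/35 = 0.51429
Macro-precision = mean = (0.72308 + 0.64151 + 0.71739 + 0.81416 + 0.51429) / 5 = 0.6821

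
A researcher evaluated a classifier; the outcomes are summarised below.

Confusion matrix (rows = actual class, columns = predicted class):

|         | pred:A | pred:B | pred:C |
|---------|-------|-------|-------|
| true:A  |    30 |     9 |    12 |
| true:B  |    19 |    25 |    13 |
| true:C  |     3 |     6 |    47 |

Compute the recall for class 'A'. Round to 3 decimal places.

0.588

Take TP from the diagonal, FP from the rest of the 'A' prediction marginal, FN from the rest of the 'A' actual marginal.
recall = TP/(TP+FN).
A: TP=30, FN=9+12=21 → 30/51 = 0.5882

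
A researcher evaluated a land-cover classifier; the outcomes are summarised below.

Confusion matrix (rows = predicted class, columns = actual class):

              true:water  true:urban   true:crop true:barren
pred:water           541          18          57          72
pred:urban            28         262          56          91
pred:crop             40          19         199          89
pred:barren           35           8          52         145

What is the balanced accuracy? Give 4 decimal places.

Balanced accuracy = mean of per-class recall.
  water: recall = 541/644 = 0.84006
  urban: recall = 262/307 = 0.85342
  crop: recall = 199/364 = 0.54670
  barren: recall = 145/397 = 0.36524
Mean = (0.84006 + 0.85342 + 0.54670 + 0.36524) / 4 = 0.6514

0.6514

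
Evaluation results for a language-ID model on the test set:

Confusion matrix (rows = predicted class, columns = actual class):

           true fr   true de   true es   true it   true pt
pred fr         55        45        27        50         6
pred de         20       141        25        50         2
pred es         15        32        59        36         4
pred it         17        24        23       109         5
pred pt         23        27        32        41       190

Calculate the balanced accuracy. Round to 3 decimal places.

0.520

Balanced accuracy = mean of per-class recall.
  fr: recall = 55/130 = 0.4231
  de: recall = 141/269 = 0.5242
  es: recall = 59/166 = 0.3554
  it: recall = 109/286 = 0.3811
  pt: recall = 190/207 = 0.9179
Mean = (0.4231 + 0.5242 + 0.3554 + 0.3811 + 0.9179) / 5 = 0.520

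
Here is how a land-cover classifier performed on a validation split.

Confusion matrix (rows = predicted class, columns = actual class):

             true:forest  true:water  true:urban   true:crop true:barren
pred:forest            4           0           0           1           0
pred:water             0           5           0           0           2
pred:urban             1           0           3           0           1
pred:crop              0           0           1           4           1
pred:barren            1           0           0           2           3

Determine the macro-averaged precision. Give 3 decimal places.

Per-class precision (TP/(TP+FP)):
  forest: TP=4, FP=0+0+1+0=1 → 4/5 = 0.8000
  water: TP=5, FP=0+0+0+2=2 → 5/7 = 0.7143
  urban: TP=3, FP=1+0+0+1=2 → 3/5 = 0.6000
  crop: TP=4, FP=0+0+1+1=2 → 4/6 = 0.6667
  barren: TP=3, FP=1+0+0+2=3 → 3/6 = 0.5000
Macro-precision = mean = (0.8000 + 0.7143 + 0.6000 + 0.6667 + 0.5000) / 5 = 0.656

0.656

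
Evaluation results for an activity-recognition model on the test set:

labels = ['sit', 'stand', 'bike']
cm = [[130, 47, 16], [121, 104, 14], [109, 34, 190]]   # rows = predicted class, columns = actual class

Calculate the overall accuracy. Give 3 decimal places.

Accuracy = trace / total = (130+104+190=424) / 765 = 424/765 = 0.554

0.554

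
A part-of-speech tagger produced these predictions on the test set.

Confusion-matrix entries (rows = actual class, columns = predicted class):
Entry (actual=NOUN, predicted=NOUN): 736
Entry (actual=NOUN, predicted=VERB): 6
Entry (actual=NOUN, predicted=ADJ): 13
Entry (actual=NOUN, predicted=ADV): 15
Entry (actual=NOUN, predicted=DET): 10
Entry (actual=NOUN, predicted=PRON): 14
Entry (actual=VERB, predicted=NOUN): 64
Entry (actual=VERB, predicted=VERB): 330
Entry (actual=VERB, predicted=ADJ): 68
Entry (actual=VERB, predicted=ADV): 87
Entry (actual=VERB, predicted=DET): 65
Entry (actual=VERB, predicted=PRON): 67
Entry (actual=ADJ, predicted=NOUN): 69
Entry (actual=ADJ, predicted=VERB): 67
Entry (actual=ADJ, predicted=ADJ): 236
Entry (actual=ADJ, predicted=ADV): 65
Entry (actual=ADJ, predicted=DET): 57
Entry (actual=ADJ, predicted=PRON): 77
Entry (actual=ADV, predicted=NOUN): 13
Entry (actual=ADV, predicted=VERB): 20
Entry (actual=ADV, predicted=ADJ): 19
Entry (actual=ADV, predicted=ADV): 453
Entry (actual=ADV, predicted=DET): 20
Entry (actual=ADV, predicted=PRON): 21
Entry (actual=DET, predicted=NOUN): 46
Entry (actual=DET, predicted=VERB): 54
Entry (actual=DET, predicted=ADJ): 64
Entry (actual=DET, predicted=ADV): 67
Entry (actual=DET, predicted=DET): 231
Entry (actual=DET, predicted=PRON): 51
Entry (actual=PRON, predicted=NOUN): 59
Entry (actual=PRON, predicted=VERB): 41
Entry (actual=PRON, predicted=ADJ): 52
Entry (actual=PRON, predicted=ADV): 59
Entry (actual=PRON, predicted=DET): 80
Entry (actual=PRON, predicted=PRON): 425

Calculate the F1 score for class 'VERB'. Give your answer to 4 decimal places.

One-vs-rest for 'VERB': TP = diagonal; FP = other classes predicted 'VERB'; FN = 'VERB' predicted as other.
F1 score = 2·TP/(2·TP+FP+FN).
VERB: TP=330, FP=6+67+20+54+41=188, FN=64+68+87+65+67=351 → 660/1199 = 0.55046

0.5505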